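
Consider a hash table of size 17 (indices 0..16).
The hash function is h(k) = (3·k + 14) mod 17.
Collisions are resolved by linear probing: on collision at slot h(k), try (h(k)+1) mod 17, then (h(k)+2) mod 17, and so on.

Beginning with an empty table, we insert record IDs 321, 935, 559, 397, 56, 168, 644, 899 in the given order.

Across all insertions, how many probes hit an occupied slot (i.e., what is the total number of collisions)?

321: h=8 → slot 8
935: h=14 → slot 14
559: h=8, probe 8,9 → slot 9
397: h=15 → slot 15
56: h=12 → slot 12
168: h=8, probe 8,9,10 → slot 10
644: h=8, probe 8,9,10,11 → slot 11
899: h=8, probe 8,9,10,11,12,13 → slot 13
Table: [∅, ∅, ∅, ∅, ∅, ∅, ∅, ∅, 321, 559, 168, 644, 56, 899, 935, 397, ∅]

11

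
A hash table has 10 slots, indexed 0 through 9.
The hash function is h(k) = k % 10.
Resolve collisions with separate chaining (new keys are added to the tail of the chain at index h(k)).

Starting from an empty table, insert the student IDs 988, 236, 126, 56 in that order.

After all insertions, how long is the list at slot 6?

3

988 -> bucket 8
236 -> bucket 6
126 -> bucket 6 (collision)
56 -> bucket 6 (collision)
Final buckets:
0: .
1: .
2: .
3: .
4: .
5: .
6: 236 -> 126 -> 56
7: .
8: 988
9: .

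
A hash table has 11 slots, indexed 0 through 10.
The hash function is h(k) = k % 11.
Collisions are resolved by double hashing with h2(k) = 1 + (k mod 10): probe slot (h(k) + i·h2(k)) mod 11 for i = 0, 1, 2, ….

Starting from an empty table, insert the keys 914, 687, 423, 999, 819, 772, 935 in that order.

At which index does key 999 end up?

914 hashes to 1; slot 1 is free => place at 1.
687 hashes to 5; slot 5 is free => place at 5.
423 hashes to 5, h2=4; 5 taken => place at 9.
999 hashes to 9, h2=10; 9 taken => place at 8.
819 hashes to 5, h2=10; 5 taken => place at 4.
772 hashes to 2; slot 2 is free => place at 2.
935 hashes to 0; slot 0 is free => place at 0.
Table: [935, 914, 772, _, 819, 687, _, _, 999, 423, _]

8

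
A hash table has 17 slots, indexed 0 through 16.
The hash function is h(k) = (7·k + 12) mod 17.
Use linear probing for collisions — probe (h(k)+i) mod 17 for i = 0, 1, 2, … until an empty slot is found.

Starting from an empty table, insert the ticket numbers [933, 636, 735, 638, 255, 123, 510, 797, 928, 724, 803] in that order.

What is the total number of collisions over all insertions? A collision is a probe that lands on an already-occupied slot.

Insert 933: h=15, slot 15 empty -> index 15.
Insert 636: h=10, slot 10 empty -> index 10.
Insert 735: h=6, slot 6 empty -> index 6.
Insert 638: h=7, slot 7 empty -> index 7.
Insert 255: h=12, slot 12 empty -> index 12.
Insert 123: h=6, slots 6,7 occupied -> index 8.
Insert 510: h=12, slot 12 occupied -> index 13.
Insert 797: h=15, slot 15 occupied -> index 16.
Insert 928: h=14, slot 14 empty -> index 14.
Insert 724: h=14, slots 14,15,16 occupied -> index 0.
Insert 803: h=6, slots 6,7,8 occupied -> index 9.
Table: [724, ∅, ∅, ∅, ∅, ∅, 735, 638, 123, 803, 636, ∅, 255, 510, 928, 933, 797]

10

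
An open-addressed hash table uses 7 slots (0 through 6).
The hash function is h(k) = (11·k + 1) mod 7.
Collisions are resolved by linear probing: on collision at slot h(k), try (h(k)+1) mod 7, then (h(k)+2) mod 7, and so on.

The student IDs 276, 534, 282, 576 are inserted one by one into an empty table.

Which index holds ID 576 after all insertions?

4

276: h=6 → slot 6
534: h=2 → slot 2
282: h=2, probe 2,3 → slot 3
576: h=2, probe 2,3,4 → slot 4
Table: [., ., 534, 282, 576, ., 276]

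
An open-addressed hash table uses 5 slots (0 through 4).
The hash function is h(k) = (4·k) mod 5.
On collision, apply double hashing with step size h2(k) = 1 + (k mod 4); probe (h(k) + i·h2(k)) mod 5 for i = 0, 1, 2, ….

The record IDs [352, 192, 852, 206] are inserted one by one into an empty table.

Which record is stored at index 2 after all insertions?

352: h=3 → slot 3
192: h=3, h2=1, probe 3,4 → slot 4
852: h=3, h2=1, probe 3,4,0 → slot 0
206: h=4, h2=3, probe 4,2 → slot 2
Table: [852, -, 206, 352, 192]

206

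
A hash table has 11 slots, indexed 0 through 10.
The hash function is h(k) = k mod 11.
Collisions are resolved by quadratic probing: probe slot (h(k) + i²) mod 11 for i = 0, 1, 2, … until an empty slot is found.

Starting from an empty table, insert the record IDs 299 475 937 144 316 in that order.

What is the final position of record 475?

299 hashes to 2; slot 2 is free → place at 2.
475 hashes to 2; 2 taken → place at 3.
937 hashes to 2; 2,3 taken → place at 6.
144 hashes to 1; slot 1 is free → place at 1.
316 hashes to 8; slot 8 is free → place at 8.
Table: [., 144, 299, 475, ., ., 937, ., 316, ., .]

3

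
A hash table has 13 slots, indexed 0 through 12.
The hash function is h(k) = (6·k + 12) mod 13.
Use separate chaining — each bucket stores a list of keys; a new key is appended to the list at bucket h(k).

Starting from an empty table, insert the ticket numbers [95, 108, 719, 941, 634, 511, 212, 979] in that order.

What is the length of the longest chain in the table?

6

95 → bucket 10
108 → bucket 10 (collision)
719 → bucket 10 (collision)
941 → bucket 3
634 → bucket 7
511 → bucket 10 (collision)
212 → bucket 10 (collision)
979 → bucket 10 (collision)
Final buckets:
0: ∅
1: ∅
2: ∅
3: 941
4: ∅
5: ∅
6: ∅
7: 634
8: ∅
9: ∅
10: 95 -> 108 -> 719 -> 511 -> 212 -> 979
11: ∅
12: ∅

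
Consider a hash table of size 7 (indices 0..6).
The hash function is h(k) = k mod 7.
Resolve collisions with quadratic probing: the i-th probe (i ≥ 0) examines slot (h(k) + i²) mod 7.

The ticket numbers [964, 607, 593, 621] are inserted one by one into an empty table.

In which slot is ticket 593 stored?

Insert 964: h=5, slot 5 empty => index 5.
Insert 607: h=5, slot 5 occupied => index 6.
Insert 593: h=5, slots 5,6 occupied => index 2.
Insert 621: h=5, slots 5,6,2 occupied => index 0.
Table: [621, —, 593, —, —, 964, 607]

2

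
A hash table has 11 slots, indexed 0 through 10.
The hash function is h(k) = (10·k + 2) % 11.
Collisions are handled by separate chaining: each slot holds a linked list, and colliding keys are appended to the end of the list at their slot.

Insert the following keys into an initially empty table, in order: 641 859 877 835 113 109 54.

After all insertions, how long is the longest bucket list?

641 → bucket 10
859 → bucket 1
877 → bucket 5
835 → bucket 3
113 → bucket 10 (collision)
109 → bucket 3 (collision)
54 → bucket 3 (collision)
Final buckets:
0: -
1: 859
2: -
3: 835 -> 109 -> 54
4: -
5: 877
6: -
7: -
8: -
9: -
10: 641 -> 113

3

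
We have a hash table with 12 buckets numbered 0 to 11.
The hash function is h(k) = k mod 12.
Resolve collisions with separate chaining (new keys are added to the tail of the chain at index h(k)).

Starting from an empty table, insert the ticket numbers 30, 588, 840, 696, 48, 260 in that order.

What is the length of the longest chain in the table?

Insert 30: h=6, bucket 6 empty → new chain.
Insert 588: h=0, bucket 0 empty → new chain.
Insert 840: h=0, bucket 0 nonempty → append to chain.
Insert 696: h=0, bucket 0 nonempty → append to chain.
Insert 48: h=0, bucket 0 nonempty → append to chain.
Insert 260: h=8, bucket 8 empty → new chain.
Final buckets:
0: 588 -> 840 -> 696 -> 48
1: —
2: —
3: —
4: —
5: —
6: 30
7: —
8: 260
9: —
10: —
11: —

4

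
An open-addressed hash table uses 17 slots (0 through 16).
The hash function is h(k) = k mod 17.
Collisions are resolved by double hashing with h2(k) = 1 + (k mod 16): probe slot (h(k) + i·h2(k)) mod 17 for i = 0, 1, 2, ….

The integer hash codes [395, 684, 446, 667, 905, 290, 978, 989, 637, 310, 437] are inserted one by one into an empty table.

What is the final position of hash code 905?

14

395 hashes to 4; slot 4 is free => place at 4.
684 hashes to 4, h2=13; 4 taken => place at 0.
446 hashes to 4, h2=15; 4 taken => place at 2.
667 hashes to 4, h2=12; 4 taken => place at 16.
905 hashes to 4, h2=10; 4 taken => place at 14.
290 hashes to 1; slot 1 is free => place at 1.
978 hashes to 9; slot 9 is free => place at 9.
989 hashes to 3; slot 3 is free => place at 3.
637 hashes to 8; slot 8 is free => place at 8.
310 hashes to 4, h2=7; 4 taken => place at 11.
437 hashes to 12; slot 12 is free => place at 12.
Table: [684, 290, 446, 989, 395, ., ., ., 637, 978, ., 310, 437, ., 905, ., 667]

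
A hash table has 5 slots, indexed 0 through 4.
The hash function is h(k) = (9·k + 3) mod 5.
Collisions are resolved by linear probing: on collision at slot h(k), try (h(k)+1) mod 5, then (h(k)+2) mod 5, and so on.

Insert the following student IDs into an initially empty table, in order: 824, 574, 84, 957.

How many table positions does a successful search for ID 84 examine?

824 hashes to 4; slot 4 is free -> place at 4.
574 hashes to 4; 4 taken -> place at 0.
84 hashes to 4; 4,0 taken -> place at 1.
957 hashes to 1; 1 taken -> place at 2.
Table: [574, 84, 957, -, 824]
Lookup 84: h=4, probe 4,0,1 → found at 1.

3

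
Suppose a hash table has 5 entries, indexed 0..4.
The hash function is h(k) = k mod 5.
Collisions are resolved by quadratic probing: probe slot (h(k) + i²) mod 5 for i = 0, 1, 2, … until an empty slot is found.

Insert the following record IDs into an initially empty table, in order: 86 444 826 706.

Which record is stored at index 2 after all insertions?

86 hashes to 1; slot 1 is free → place at 1.
444 hashes to 4; slot 4 is free → place at 4.
826 hashes to 1; 1 taken → place at 2.
706 hashes to 1; 1,2 taken → place at 0.
Table: [706, 86, 826, _, 444]

826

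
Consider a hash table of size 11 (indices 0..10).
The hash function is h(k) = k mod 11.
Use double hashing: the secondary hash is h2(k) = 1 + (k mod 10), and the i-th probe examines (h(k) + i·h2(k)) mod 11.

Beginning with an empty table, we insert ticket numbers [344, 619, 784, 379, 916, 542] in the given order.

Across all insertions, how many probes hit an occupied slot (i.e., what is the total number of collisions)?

4

344 hashes to 3; slot 3 is free -> place at 3.
619 hashes to 3, h2=10; 3 taken -> place at 2.
784 hashes to 3, h2=5; 3 taken -> place at 8.
379 hashes to 5; slot 5 is free -> place at 5.
916 hashes to 3, h2=7; 3 taken -> place at 10.
542 hashes to 3, h2=3; 3 taken -> place at 6.
Table: [-, -, 619, 344, -, 379, 542, -, 784, -, 916]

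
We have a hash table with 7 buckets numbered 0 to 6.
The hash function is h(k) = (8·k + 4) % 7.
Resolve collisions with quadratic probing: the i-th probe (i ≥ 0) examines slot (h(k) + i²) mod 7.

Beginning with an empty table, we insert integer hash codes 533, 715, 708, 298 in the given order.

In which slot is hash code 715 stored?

533 hashes to 5; slot 5 is free => place at 5.
715 hashes to 5; 5 taken => place at 6.
708 hashes to 5; 5,6 taken => place at 2.
298 hashes to 1; slot 1 is free => place at 1.
Table: [., 298, 708, ., ., 533, 715]

6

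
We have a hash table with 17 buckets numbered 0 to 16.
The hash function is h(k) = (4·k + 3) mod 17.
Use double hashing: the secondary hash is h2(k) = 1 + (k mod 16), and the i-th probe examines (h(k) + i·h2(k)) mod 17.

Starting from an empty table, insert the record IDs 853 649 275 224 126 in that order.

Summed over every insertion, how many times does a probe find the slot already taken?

3

Insert 853: h=15, slot 15 empty => index 15.
Insert 649: h=15, h2=10, slot 15 occupied => index 8.
Insert 275: h=15, h2=4, slot 15 occupied => index 2.
Insert 224: h=15, h2=1, slot 15 occupied => index 16.
Insert 126: h=14, slot 14 empty => index 14.
Table: [-, -, 275, -, -, -, -, -, 649, -, -, -, -, -, 126, 853, 224]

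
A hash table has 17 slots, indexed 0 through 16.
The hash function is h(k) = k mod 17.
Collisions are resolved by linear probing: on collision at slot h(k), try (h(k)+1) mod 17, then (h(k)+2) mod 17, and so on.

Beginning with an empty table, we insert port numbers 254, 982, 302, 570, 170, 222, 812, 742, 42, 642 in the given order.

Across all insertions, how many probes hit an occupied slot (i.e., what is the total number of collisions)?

254: h=16 → slot 16
982: h=13 → slot 13
302: h=13, probe 13,14 → slot 14
570: h=9 → slot 9
170: h=0 → slot 0
222: h=1 → slot 1
812: h=13, probe 13,14,15 → slot 15
742: h=11 → slot 11
42: h=8 → slot 8
642: h=13, probe 13,14,15,16,0,1,2 → slot 2
Table: [170, 222, 642, ∅, ∅, ∅, ∅, ∅, 42, 570, ∅, 742, ∅, 982, 302, 812, 254]

9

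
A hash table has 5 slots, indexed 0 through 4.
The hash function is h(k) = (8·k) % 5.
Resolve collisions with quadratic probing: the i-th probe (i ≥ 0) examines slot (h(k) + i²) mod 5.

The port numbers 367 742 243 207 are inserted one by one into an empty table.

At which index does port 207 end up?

0

Insert 367: h=1, slot 1 empty => index 1.
Insert 742: h=1, slot 1 occupied => index 2.
Insert 243: h=4, slot 4 empty => index 4.
Insert 207: h=1, slots 1,2 occupied => index 0.
Table: [207, 367, 742, ., 243]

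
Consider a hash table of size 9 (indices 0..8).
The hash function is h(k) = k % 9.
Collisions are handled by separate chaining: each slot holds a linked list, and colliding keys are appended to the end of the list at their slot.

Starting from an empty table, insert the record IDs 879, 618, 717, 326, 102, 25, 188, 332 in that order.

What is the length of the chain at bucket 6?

3

Insert 879: h=6, bucket 6 empty → new chain.
Insert 618: h=6, bucket 6 nonempty → append to chain.
Insert 717: h=6, bucket 6 nonempty → append to chain.
Insert 326: h=2, bucket 2 empty → new chain.
Insert 102: h=3, bucket 3 empty → new chain.
Insert 25: h=7, bucket 7 empty → new chain.
Insert 188: h=8, bucket 8 empty → new chain.
Insert 332: h=8, bucket 8 nonempty → append to chain.
Final buckets:
0: _
1: _
2: 326
3: 102
4: _
5: _
6: 879 -> 618 -> 717
7: 25
8: 188 -> 332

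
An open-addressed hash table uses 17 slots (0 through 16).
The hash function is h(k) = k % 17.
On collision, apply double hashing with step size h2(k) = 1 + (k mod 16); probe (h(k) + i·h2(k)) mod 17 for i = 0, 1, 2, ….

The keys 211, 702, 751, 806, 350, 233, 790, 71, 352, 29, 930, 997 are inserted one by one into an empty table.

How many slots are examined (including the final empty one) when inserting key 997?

2

211 hashes to 7; slot 7 is free => place at 7.
702 hashes to 5; slot 5 is free => place at 5.
751 hashes to 3; slot 3 is free => place at 3.
806 hashes to 7, h2=7; 7 taken => place at 14.
350 hashes to 10; slot 10 is free => place at 10.
233 hashes to 12; slot 12 is free => place at 12.
790 hashes to 8; slot 8 is free => place at 8.
71 hashes to 3, h2=8; 3 taken => place at 11.
352 hashes to 12, h2=1; 12 taken => place at 13.
29 hashes to 12, h2=14; 12 taken => place at 9.
930 hashes to 12, h2=3; 12 taken => place at 15.
997 hashes to 11, h2=6; 11 taken => place at 0.
Table: [997, -, -, 751, -, 702, -, 211, 790, 29, 350, 71, 233, 352, 806, 930, -]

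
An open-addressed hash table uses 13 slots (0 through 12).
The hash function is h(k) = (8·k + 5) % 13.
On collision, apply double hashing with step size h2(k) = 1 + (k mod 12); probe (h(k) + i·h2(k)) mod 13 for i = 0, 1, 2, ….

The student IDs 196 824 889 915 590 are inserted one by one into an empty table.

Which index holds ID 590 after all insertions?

196 hashes to 0; slot 0 is free -> place at 0.
824 hashes to 6; slot 6 is free -> place at 6.
889 hashes to 6, h2=2; 6 taken -> place at 8.
915 hashes to 6, h2=4; 6 taken -> place at 10.
590 hashes to 6, h2=3; 6 taken -> place at 9.
Table: [196, ∅, ∅, ∅, ∅, ∅, 824, ∅, 889, 590, 915, ∅, ∅]

9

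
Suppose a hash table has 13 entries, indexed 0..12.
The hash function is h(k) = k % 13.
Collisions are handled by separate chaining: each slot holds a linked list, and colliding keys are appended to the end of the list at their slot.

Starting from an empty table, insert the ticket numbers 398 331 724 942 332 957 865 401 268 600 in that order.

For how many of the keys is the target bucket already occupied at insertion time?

398 → bucket 8
331 → bucket 6
724 → bucket 9
942 → bucket 6 (collision)
332 → bucket 7
957 → bucket 8 (collision)
865 → bucket 7 (collision)
401 → bucket 11
268 → bucket 8 (collision)
600 → bucket 2
Final buckets:
0: _
1: _
2: 600
3: _
4: _
5: _
6: 331 -> 942
7: 332 -> 865
8: 398 -> 957 -> 268
9: 724
10: _
11: 401
12: _

4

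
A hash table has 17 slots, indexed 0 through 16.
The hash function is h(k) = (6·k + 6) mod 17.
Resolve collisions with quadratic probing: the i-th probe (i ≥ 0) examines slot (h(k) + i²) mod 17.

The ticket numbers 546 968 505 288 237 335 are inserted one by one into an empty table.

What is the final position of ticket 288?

4

546 hashes to 1; slot 1 is free -> place at 1.
968 hashes to 0; slot 0 is free -> place at 0.
505 hashes to 10; slot 10 is free -> place at 10.
288 hashes to 0; 0,1 taken -> place at 4.
237 hashes to 0; 0,1,4 taken -> place at 9.
335 hashes to 10; 10 taken -> place at 11.
Table: [968, 546, —, —, 288, —, —, —, —, 237, 505, 335, —, —, —, —, —]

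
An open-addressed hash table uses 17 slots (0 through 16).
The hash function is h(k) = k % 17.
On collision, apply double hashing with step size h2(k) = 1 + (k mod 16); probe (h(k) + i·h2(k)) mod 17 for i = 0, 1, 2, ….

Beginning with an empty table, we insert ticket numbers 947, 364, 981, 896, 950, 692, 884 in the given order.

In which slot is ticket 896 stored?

13

947: h=12 → slot 12
364: h=7 → slot 7
981: h=12, h2=6, probe 12,1 → slot 1
896: h=12, h2=1, probe 12,13 → slot 13
950: h=15 → slot 15
692: h=12, h2=5, probe 12,0 → slot 0
884: h=0, h2=5, probe 0,5 → slot 5
Table: [692, 981, ∅, ∅, ∅, 884, ∅, 364, ∅, ∅, ∅, ∅, 947, 896, ∅, 950, ∅]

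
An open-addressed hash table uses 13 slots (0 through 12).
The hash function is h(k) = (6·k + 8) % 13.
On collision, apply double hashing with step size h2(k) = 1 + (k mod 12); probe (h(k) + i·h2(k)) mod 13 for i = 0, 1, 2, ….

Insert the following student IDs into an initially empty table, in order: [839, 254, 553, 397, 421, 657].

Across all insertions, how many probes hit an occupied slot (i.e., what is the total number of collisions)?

Insert 839: h=11, slot 11 empty -> index 11.
Insert 254: h=11, h2=3, slot 11 occupied -> index 1.
Insert 553: h=11, h2=2, slot 11 occupied -> index 0.
Insert 397: h=11, h2=2, slots 11,0 occupied -> index 2.
Insert 421: h=12, slot 12 empty -> index 12.
Insert 657: h=11, h2=10, slot 11 occupied -> index 8.
Table: [553, 254, 397, ∅, ∅, ∅, ∅, ∅, 657, ∅, ∅, 839, 421]

5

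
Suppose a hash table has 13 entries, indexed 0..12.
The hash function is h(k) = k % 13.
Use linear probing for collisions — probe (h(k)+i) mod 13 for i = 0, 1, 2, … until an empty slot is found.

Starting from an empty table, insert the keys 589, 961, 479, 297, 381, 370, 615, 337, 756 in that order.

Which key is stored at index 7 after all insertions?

Insert 589: h=4, slot 4 empty -> index 4.
Insert 961: h=12, slot 12 empty -> index 12.
Insert 479: h=11, slot 11 empty -> index 11.
Insert 297: h=11, slots 11,12 occupied -> index 0.
Insert 381: h=4, slot 4 occupied -> index 5.
Insert 370: h=6, slot 6 empty -> index 6.
Insert 615: h=4, slots 4,5,6 occupied -> index 7.
Insert 337: h=12, slots 12,0 occupied -> index 1.
Insert 756: h=2, slot 2 empty -> index 2.
Table: [297, 337, 756, —, 589, 381, 370, 615, —, —, —, 479, 961]

615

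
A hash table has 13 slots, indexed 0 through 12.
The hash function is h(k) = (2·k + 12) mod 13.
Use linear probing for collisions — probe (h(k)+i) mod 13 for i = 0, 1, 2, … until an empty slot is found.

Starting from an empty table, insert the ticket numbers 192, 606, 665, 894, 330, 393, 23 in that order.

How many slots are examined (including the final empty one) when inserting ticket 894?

2

192: h=6 → slot 6
606: h=2 → slot 2
665: h=3 → slot 3
894: h=6, probe 6,7 → slot 7
330: h=9 → slot 9
393: h=5 → slot 5
23: h=6, probe 6,7,8 → slot 8
Table: [-, -, 606, 665, -, 393, 192, 894, 23, 330, -, -, -]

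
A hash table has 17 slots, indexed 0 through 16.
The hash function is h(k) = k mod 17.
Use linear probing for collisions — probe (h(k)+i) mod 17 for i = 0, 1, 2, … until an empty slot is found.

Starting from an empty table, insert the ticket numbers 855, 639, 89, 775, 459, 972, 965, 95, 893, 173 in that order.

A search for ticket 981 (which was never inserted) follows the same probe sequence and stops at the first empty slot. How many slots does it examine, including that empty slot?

855: h=5 => slot 5
639: h=10 => slot 10
89: h=4 => slot 4
775: h=10, probe 10,11 => slot 11
459: h=0 => slot 0
972: h=3 => slot 3
965: h=13 => slot 13
95: h=10, probe 10,11,12 => slot 12
893: h=9 => slot 9
173: h=3, probe 3,4,5,6 => slot 6
Table: [459, -, -, 972, 89, 855, 173, -, -, 893, 639, 775, 95, 965, -, -, -]
Lookup 981: h=12, probe 12,13,14 → slot 14 empty, not found.

3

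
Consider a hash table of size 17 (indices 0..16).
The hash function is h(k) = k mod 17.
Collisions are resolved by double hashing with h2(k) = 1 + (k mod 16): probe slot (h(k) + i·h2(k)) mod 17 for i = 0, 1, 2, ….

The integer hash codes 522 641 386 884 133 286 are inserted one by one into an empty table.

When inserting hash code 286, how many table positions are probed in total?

3

522: h=12 → slot 12
641: h=12, h2=2, probe 12,14 → slot 14
386: h=12, h2=3, probe 12,15 → slot 15
884: h=0 → slot 0
133: h=14, h2=6, probe 14,3 → slot 3
286: h=14, h2=15, probe 14,12,10 → slot 10
Table: [884, ∅, ∅, 133, ∅, ∅, ∅, ∅, ∅, ∅, 286, ∅, 522, ∅, 641, 386, ∅]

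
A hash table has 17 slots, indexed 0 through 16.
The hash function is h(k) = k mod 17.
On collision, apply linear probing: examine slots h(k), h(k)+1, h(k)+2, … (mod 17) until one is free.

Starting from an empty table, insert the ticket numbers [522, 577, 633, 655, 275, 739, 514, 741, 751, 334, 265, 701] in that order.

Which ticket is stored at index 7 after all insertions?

522 hashes to 12; slot 12 is free → place at 12.
577 hashes to 16; slot 16 is free → place at 16.
633 hashes to 4; slot 4 is free → place at 4.
655 hashes to 9; slot 9 is free → place at 9.
275 hashes to 3; slot 3 is free → place at 3.
739 hashes to 8; slot 8 is free → place at 8.
514 hashes to 4; 4 taken → place at 5.
741 hashes to 10; slot 10 is free → place at 10.
751 hashes to 3; 3,4,5 taken → place at 6.
334 hashes to 11; slot 11 is free → place at 11.
265 hashes to 10; 10,11,12 taken → place at 13.
701 hashes to 4; 4,5,6 taken → place at 7.
Table: [-, -, -, 275, 633, 514, 751, 701, 739, 655, 741, 334, 522, 265, -, -, 577]

701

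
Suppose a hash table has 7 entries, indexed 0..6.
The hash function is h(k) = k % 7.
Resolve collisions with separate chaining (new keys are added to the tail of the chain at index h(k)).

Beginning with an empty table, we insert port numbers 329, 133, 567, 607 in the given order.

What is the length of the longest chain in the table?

3

329 -> bucket 0
133 -> bucket 0 (collision)
567 -> bucket 0 (collision)
607 -> bucket 5
Final buckets:
0: 329 -> 133 -> 567
1: -
2: -
3: -
4: -
5: 607
6: -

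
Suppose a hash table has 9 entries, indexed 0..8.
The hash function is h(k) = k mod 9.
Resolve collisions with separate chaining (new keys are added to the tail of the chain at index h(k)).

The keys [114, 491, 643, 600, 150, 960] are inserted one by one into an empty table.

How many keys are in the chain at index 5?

1

114 → bucket 6
491 → bucket 5
643 → bucket 4
600 → bucket 6 (collision)
150 → bucket 6 (collision)
960 → bucket 6 (collision)
Final buckets:
0: ∅
1: ∅
2: ∅
3: ∅
4: 643
5: 491
6: 114 -> 600 -> 150 -> 960
7: ∅
8: ∅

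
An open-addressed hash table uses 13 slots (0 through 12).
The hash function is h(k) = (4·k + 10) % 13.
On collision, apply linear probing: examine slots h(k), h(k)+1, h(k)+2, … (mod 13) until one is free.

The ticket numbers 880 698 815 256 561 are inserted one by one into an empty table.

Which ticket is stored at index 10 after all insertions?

256

Insert 880: h=7, slot 7 empty -> index 7.
Insert 698: h=7, slot 7 occupied -> index 8.
Insert 815: h=7, slots 7,8 occupied -> index 9.
Insert 256: h=7, slots 7,8,9 occupied -> index 10.
Insert 561: h=5, slot 5 empty -> index 5.
Table: [_, _, _, _, _, 561, _, 880, 698, 815, 256, _, _]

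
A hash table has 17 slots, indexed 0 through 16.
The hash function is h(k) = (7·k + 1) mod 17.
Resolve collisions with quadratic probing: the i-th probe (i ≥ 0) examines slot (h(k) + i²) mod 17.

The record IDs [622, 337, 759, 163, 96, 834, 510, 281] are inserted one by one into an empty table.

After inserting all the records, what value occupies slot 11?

622 hashes to 3; slot 3 is free => place at 3.
337 hashes to 14; slot 14 is free => place at 14.
759 hashes to 10; slot 10 is free => place at 10.
163 hashes to 3; 3 taken => place at 4.
96 hashes to 10; 10 taken => place at 11.
834 hashes to 8; slot 8 is free => place at 8.
510 hashes to 1; slot 1 is free => place at 1.
281 hashes to 13; slot 13 is free => place at 13.
Table: [∅, 510, ∅, 622, 163, ∅, ∅, ∅, 834, ∅, 759, 96, ∅, 281, 337, ∅, ∅]

96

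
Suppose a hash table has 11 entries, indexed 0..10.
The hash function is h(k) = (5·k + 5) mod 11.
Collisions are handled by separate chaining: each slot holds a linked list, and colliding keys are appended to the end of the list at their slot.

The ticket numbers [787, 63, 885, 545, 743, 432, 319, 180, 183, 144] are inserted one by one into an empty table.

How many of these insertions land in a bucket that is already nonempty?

2

Insert 787: h=2, bucket 2 empty -> new chain.
Insert 63: h=1, bucket 1 empty -> new chain.
Insert 885: h=8, bucket 8 empty -> new chain.
Insert 545: h=2, bucket 2 nonempty -> append to chain.
Insert 743: h=2, bucket 2 nonempty -> append to chain.
Insert 432: h=9, bucket 9 empty -> new chain.
Insert 319: h=5, bucket 5 empty -> new chain.
Insert 180: h=3, bucket 3 empty -> new chain.
Insert 183: h=7, bucket 7 empty -> new chain.
Insert 144: h=10, bucket 10 empty -> new chain.
Final buckets:
0: -
1: 63
2: 787 -> 545 -> 743
3: 180
4: -
5: 319
6: -
7: 183
8: 885
9: 432
10: 144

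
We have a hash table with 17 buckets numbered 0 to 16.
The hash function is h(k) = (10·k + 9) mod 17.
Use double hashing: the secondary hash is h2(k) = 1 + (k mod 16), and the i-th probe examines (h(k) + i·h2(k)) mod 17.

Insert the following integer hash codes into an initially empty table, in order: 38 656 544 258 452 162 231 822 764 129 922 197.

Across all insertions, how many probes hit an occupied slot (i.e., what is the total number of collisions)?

8

Insert 38: h=15, slot 15 empty → index 15.
Insert 656: h=7, slot 7 empty → index 7.
Insert 544: h=9, slot 9 empty → index 9.
Insert 258: h=5, slot 5 empty → index 5.
Insert 452: h=7, h2=5, slot 7 occupied → index 12.
Insert 162: h=14, slot 14 empty → index 14.
Insert 231: h=7, h2=8, slots 7,15 occupied → index 6.
Insert 822: h=1, slot 1 empty → index 1.
Insert 764: h=16, slot 16 empty → index 16.
Insert 129: h=7, h2=2, slots 7,9 occupied → index 11.
Insert 922: h=15, h2=11, slots 15,9 occupied → index 3.
Insert 197: h=7, h2=6, slot 7 occupied → index 13.
Table: [—, 822, —, 922, —, 258, 231, 656, —, 544, —, 129, 452, 197, 162, 38, 764]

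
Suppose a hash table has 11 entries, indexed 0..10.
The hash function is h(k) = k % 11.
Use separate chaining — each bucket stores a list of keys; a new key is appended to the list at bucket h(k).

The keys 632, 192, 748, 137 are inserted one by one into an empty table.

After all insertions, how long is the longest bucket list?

3

632 -> bucket 5
192 -> bucket 5 (collision)
748 -> bucket 0
137 -> bucket 5 (collision)
Final buckets:
0: 748
1: —
2: —
3: —
4: —
5: 632 -> 192 -> 137
6: —
7: —
8: —
9: —
10: —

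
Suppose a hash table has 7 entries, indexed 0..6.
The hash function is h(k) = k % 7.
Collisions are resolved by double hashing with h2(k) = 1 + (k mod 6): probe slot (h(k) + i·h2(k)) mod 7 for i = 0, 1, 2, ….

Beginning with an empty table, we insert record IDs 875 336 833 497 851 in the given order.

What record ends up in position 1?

875: h=0 => slot 0
336: h=0, h2=1, probe 0,1 => slot 1
833: h=0, h2=6, probe 0,6 => slot 6
497: h=0, h2=6, probe 0,6,5 => slot 5
851: h=4 => slot 4
Table: [875, 336, ∅, ∅, 851, 497, 833]

336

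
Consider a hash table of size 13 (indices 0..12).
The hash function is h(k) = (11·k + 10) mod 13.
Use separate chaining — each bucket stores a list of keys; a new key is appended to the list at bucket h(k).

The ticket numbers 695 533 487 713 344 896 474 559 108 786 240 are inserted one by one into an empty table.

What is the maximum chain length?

Insert 695: h=11, bucket 11 empty → new chain.
Insert 533: h=10, bucket 10 empty → new chain.
Insert 487: h=11, bucket 11 nonempty → append to chain.
Insert 713: h=1, bucket 1 empty → new chain.
Insert 344: h=11, bucket 11 nonempty → append to chain.
Insert 896: h=12, bucket 12 empty → new chain.
Insert 474: h=11, bucket 11 nonempty → append to chain.
Insert 559: h=10, bucket 10 nonempty → append to chain.
Insert 108: h=2, bucket 2 empty → new chain.
Insert 786: h=11, bucket 11 nonempty → append to chain.
Insert 240: h=11, bucket 11 nonempty → append to chain.
Final buckets:
0: -
1: 713
2: 108
3: -
4: -
5: -
6: -
7: -
8: -
9: -
10: 533 -> 559
11: 695 -> 487 -> 344 -> 474 -> 786 -> 240
12: 896

6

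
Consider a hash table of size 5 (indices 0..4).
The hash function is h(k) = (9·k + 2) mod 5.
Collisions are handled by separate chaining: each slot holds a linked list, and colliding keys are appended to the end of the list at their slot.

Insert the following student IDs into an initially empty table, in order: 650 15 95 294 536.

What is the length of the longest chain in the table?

Insert 650: h=2, bucket 2 empty → new chain.
Insert 15: h=2, bucket 2 nonempty → append to chain.
Insert 95: h=2, bucket 2 nonempty → append to chain.
Insert 294: h=3, bucket 3 empty → new chain.
Insert 536: h=1, bucket 1 empty → new chain.
Final buckets:
0: —
1: 536
2: 650 -> 15 -> 95
3: 294
4: —

3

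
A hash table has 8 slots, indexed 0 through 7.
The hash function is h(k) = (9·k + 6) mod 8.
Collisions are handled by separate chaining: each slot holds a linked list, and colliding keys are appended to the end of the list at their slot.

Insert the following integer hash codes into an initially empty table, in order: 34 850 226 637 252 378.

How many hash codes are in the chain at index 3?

1

Insert 34: h=0, bucket 0 empty -> new chain.
Insert 850: h=0, bucket 0 nonempty -> append to chain.
Insert 226: h=0, bucket 0 nonempty -> append to chain.
Insert 637: h=3, bucket 3 empty -> new chain.
Insert 252: h=2, bucket 2 empty -> new chain.
Insert 378: h=0, bucket 0 nonempty -> append to chain.
Final buckets:
0: 34 -> 850 -> 226 -> 378
1: ∅
2: 252
3: 637
4: ∅
5: ∅
6: ∅
7: ∅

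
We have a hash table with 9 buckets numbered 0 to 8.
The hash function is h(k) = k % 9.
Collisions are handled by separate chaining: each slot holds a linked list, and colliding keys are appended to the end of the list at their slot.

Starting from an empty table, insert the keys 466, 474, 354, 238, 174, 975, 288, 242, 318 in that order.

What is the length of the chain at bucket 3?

466 -> bucket 7
474 -> bucket 6
354 -> bucket 3
238 -> bucket 4
174 -> bucket 3 (collision)
975 -> bucket 3 (collision)
288 -> bucket 0
242 -> bucket 8
318 -> bucket 3 (collision)
Final buckets:
0: 288
1: -
2: -
3: 354 -> 174 -> 975 -> 318
4: 238
5: -
6: 474
7: 466
8: 242

4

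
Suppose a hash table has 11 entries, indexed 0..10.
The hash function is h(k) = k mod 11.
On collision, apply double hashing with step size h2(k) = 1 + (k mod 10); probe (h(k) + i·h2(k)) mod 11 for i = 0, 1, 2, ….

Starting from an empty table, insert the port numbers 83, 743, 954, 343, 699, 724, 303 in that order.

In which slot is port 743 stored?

83: h=6 => slot 6
743: h=6, h2=4, probe 6,10 => slot 10
954: h=8 => slot 8
343: h=2 => slot 2
699: h=6, h2=10, probe 6,5 => slot 5
724: h=9 => slot 9
303: h=6, h2=4, probe 6,10,3 => slot 3
Table: [—, —, 343, 303, —, 699, 83, —, 954, 724, 743]

10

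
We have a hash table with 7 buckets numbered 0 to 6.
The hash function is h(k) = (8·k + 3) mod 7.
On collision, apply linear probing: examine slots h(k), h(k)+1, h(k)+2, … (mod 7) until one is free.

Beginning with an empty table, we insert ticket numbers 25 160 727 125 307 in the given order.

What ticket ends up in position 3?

25: h=0 → slot 0
160: h=2 → slot 2
727: h=2, probe 2,3 → slot 3
125: h=2, probe 2,3,4 → slot 4
307: h=2, probe 2,3,4,5 → slot 5
Table: [25, -, 160, 727, 125, 307, -]

727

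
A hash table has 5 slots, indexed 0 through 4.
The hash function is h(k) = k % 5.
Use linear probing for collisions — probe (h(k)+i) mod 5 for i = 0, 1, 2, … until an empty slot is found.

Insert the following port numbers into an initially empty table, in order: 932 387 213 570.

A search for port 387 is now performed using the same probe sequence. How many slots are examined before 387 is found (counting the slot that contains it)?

2

932: h=2 -> slot 2
387: h=2, probe 2,3 -> slot 3
213: h=3, probe 3,4 -> slot 4
570: h=0 -> slot 0
Table: [570, _, 932, 387, 213]
Lookup 387: h=2, probe 2,3 → found at 3.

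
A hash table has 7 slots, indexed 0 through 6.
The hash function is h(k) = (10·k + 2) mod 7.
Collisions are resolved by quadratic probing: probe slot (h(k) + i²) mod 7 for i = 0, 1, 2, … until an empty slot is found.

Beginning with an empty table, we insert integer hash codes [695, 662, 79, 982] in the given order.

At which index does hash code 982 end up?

5

Insert 695: h=1, slot 1 empty => index 1.
Insert 662: h=0, slot 0 empty => index 0.
Insert 79: h=1, slot 1 occupied => index 2.
Insert 982: h=1, slots 1,2 occupied => index 5.
Table: [662, 695, 79, —, —, 982, —]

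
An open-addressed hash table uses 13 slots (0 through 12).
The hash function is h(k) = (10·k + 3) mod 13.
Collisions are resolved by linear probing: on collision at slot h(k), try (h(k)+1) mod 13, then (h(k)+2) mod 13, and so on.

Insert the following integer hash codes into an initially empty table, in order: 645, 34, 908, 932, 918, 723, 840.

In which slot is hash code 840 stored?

10

Insert 645: h=5, slot 5 empty → index 5.
Insert 34: h=5, slot 5 occupied → index 6.
Insert 908: h=9, slot 9 empty → index 9.
Insert 932: h=2, slot 2 empty → index 2.
Insert 918: h=5, slots 5,6 occupied → index 7.
Insert 723: h=5, slots 5,6,7 occupied → index 8.
Insert 840: h=5, slots 5,6,7,8,9 occupied → index 10.
Table: [_, _, 932, _, _, 645, 34, 918, 723, 908, 840, _, _]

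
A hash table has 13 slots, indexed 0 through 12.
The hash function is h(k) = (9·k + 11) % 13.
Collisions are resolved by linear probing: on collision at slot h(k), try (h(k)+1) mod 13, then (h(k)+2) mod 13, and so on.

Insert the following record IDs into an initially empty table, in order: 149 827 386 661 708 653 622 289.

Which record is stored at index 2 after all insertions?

Insert 149: h=0, slot 0 empty -> index 0.
Insert 827: h=5, slot 5 empty -> index 5.
Insert 386: h=1, slot 1 empty -> index 1.
Insert 661: h=6, slot 6 empty -> index 6.
Insert 708: h=0, slots 0,1 occupied -> index 2.
Insert 653: h=12, slot 12 empty -> index 12.
Insert 622: h=6, slot 6 occupied -> index 7.
Insert 289: h=12, slots 12,0,1,2 occupied -> index 3.
Table: [149, 386, 708, 289, —, 827, 661, 622, —, —, —, —, 653]

708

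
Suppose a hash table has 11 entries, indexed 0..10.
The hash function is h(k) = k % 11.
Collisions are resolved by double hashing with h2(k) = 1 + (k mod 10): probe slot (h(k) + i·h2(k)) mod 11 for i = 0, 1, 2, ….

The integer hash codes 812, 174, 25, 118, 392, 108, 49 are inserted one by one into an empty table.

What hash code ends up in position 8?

118

Insert 812: h=9, slot 9 empty → index 9.
Insert 174: h=9, h2=5, slot 9 occupied → index 3.
Insert 25: h=3, h2=6, slots 3,9 occupied → index 4.
Insert 118: h=8, slot 8 empty → index 8.
Insert 392: h=7, slot 7 empty → index 7.
Insert 108: h=9, h2=9, slots 9,7 occupied → index 5.
Insert 49: h=5, h2=10, slots 5,4,3 occupied → index 2.
Table: [., ., 49, 174, 25, 108, ., 392, 118, 812, .]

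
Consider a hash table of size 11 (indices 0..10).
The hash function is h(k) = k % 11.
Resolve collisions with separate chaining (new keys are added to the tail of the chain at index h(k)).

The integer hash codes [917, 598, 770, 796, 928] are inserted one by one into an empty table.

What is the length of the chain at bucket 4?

4

Insert 917: h=4, bucket 4 empty -> new chain.
Insert 598: h=4, bucket 4 nonempty -> append to chain.
Insert 770: h=0, bucket 0 empty -> new chain.
Insert 796: h=4, bucket 4 nonempty -> append to chain.
Insert 928: h=4, bucket 4 nonempty -> append to chain.
Final buckets:
0: 770
1: .
2: .
3: .
4: 917 -> 598 -> 796 -> 928
5: .
6: .
7: .
8: .
9: .
10: .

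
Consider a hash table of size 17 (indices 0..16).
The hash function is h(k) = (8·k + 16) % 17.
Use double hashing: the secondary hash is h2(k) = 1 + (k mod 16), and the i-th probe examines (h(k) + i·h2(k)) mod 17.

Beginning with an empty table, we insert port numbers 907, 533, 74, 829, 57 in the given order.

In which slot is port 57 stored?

Insert 907: h=13, slot 13 empty → index 13.
Insert 533: h=13, h2=6, slot 13 occupied → index 2.
Insert 74: h=13, h2=11, slot 13 occupied → index 7.
Insert 829: h=1, slot 1 empty → index 1.
Insert 57: h=13, h2=10, slot 13 occupied → index 6.
Table: [∅, 829, 533, ∅, ∅, ∅, 57, 74, ∅, ∅, ∅, ∅, ∅, 907, ∅, ∅, ∅]

6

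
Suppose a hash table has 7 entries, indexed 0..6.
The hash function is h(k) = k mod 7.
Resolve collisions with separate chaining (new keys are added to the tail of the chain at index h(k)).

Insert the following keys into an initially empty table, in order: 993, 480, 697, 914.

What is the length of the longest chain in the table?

3

993 -> bucket 6
480 -> bucket 4
697 -> bucket 4 (collision)
914 -> bucket 4 (collision)
Final buckets:
0: _
1: _
2: _
3: _
4: 480 -> 697 -> 914
5: _
6: 993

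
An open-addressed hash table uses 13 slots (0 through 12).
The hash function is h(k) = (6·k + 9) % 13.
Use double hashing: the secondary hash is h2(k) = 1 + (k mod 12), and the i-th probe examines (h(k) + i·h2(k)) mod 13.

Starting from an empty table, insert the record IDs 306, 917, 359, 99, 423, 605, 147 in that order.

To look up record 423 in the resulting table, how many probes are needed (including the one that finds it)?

Insert 306: h=12, slot 12 empty => index 12.
Insert 917: h=12, h2=6, slot 12 occupied => index 5.
Insert 359: h=5, h2=12, slot 5 occupied => index 4.
Insert 99: h=5, h2=4, slot 5 occupied => index 9.
Insert 423: h=12, h2=4, slot 12 occupied => index 3.
Insert 605: h=12, h2=6, slots 12,5 occupied => index 11.
Insert 147: h=7, slot 7 empty => index 7.
Table: [., ., ., 423, 359, 917, ., 147, ., 99, ., 605, 306]
Lookup 423: h=12, h2=4, probe 12,3 → found at 3.

2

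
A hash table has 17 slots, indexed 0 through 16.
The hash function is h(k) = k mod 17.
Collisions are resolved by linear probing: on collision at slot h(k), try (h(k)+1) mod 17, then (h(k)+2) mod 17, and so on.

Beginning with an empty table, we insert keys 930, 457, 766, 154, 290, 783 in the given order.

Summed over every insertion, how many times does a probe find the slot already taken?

6

Insert 930: h=12, slot 12 empty => index 12.
Insert 457: h=15, slot 15 empty => index 15.
Insert 766: h=1, slot 1 empty => index 1.
Insert 154: h=1, slot 1 occupied => index 2.
Insert 290: h=1, slots 1,2 occupied => index 3.
Insert 783: h=1, slots 1,2,3 occupied => index 4.
Table: [-, 766, 154, 290, 783, -, -, -, -, -, -, -, 930, -, -, 457, -]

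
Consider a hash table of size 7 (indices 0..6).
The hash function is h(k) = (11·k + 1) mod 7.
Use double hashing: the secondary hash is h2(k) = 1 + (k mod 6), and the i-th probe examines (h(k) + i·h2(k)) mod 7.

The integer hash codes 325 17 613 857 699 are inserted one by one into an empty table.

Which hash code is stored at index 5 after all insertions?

17

Insert 325: h=6, slot 6 empty -> index 6.
Insert 17: h=6, h2=6, slot 6 occupied -> index 5.
Insert 613: h=3, slot 3 empty -> index 3.
Insert 857: h=6, h2=6, slots 6,5 occupied -> index 4.
Insert 699: h=4, h2=4, slot 4 occupied -> index 1.
Table: [—, 699, —, 613, 857, 17, 325]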